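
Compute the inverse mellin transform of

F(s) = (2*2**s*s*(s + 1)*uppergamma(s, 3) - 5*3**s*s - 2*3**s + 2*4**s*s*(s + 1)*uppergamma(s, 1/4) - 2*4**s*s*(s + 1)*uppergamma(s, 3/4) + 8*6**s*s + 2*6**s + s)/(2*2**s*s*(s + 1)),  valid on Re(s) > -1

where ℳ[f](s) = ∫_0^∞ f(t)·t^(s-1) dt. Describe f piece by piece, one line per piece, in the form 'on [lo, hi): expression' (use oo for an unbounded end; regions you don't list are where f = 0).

split f at 1/2, 3/2, 3: ℳ[f](s) collects 4 kernel integrals
the [0, 1/2) slice contributes ∫ t·t^(s-1) dt
the [1/2, 3/2) slice contributes ∫ exp(-t/2)·t^(s-1) dt
the [3/2, 3) slice contributes ∫ (t + 1)·t^(s-1) dt
between 3 and ∞ the integrand is exp(-t)·t^(s-1)

on [0, 1/2): t
on [1/2, 3/2): exp(-t/2)
on [3/2, 3): t + 1
on [3, oo): exp(-t)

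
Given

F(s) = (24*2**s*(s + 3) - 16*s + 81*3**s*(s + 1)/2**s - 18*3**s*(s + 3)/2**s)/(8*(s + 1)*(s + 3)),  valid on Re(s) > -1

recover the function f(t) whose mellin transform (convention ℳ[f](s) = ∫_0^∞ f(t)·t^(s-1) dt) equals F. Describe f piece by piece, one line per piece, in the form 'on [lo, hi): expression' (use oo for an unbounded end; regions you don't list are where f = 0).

on [0, 1): t
on [1, 3/2): 3*t**3
on [3/2, 2): 3*t/2

treat the 3 regions marked off by 1, 3/2 separately and sum
between 0 and 1 the integrand is t·t^(s-1)
∫ over [1, 3/2) of 3*t**3·t^(s-1) joins the sum
for t in [3/2, 2): the term is ∫ 3*t/2·t^(s-1)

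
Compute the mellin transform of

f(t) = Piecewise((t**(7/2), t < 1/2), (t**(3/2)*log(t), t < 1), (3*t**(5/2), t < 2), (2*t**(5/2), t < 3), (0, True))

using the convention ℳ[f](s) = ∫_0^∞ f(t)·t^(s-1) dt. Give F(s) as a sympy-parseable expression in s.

reversing the shared t-power: t**3 on [0, 1/2); t*log(t) on [1/2, 1); 3*t**2 on [1, 2); …
strip the shared t-power: t on [0, 1/2); log(t)/t on [1/2, 1); 3 on [1, 2); …
f breaks at 1/2, 1, 2 into 4 integrals to sum
on [0, 1/2): add ∫ t**(7/2)·t^(s-1) dt
the [1/2, 1) slice contributes ∫ t**(3/2)*log(t)·t^(s-1) dt
piece [1, 2): integrate 3*t**(5/2) against the kernel
on [2, 3): add ∫ 2*t**(5/2)·t^(s-1) dt

2**(-s - 5/2)*(-3*2**(s + 7/2)*(2*s + 7)*(8*s - (2*s + 5)**2 + 16) + 2**(s + 9/2)*(2*s + 5)*(2*s + 7) + 2**(2*s + 6)*(2*s + 7)*(8*s - (2*s + 5)**2 + 16) + 4*6**(s + 5/2)*(2*s + 7)*(8*s - (2*s + 5)**2 + 16) - 4*(2*s + 5)**2*(2*s + 7)*log(2) - 8*(2*s + 5)*(2*s + 7) + 8*(2*s + 5)*(2*s + 7)*log(2) + (2*s + 5)*(8*s - (2*s + 5)**2 + 16))/((2*s + 5)*(2*s + 7)*(8*s - (2*s + 5)**2 + 16))
  Re(s) > -7/2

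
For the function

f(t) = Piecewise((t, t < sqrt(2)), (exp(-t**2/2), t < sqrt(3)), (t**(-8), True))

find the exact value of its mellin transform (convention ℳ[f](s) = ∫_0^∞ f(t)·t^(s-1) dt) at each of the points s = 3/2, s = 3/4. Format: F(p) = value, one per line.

strip the power substitution: sqrt(t) on [0, 2); exp(-t/2) on [2, 3); t**(-4) on [3, ∞)
cuts at sqrt(2), sqrt(3): linearity sums the 3 kernel integrals
[0, sqrt(2)) adds the kernel integral of t
segment sqrt(2) to sqrt(3) holds exp(-t**2/2); add its integral
piece [sqrt(3), ∞): integrate t**(-8) against the kernel

F(3/2) = -2**(3/4)*uppergamma(3/4, 3/2)/2 + 2*3**(3/4)/1053 + 2**(3/4)*uppergamma(3/4, 1)/2 + 4*2**(1/4)/5
F(3/4) = -2**(3/8)*uppergamma(3/8, 3/2)/2 + 4*3**(3/8)/2349 + 2**(3/8)*uppergamma(3/8, 1)/2 + 4*2**(7/8)/7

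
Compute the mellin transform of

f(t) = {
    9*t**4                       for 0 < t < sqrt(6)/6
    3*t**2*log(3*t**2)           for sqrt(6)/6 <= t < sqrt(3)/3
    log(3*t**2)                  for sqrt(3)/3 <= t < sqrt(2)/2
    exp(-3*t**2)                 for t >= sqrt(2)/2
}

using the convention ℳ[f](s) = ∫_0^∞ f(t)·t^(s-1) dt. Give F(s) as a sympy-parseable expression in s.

(sqrt(6)/6)**s*(2*2**(s/2)*s**2*(s + 4)*(s**2 + 4*s + 4)*uppergamma(s/2, 3/2) - 8*2**(s/2)*s**2*(s + 4) + 8*2**(s/2)*(s + 4)*(s**2 + 4*s + 4) + 3**(s/2)*s*(s + 4)*(-4*log(2) + 4*log(3))*(s**2 + 4*s + 4) - 8*3**(s/2)*(s + 4)*(s**2 + 4*s + 4) + s**3*(s + 4)*log(4) + 4*s**2*(s + 4)*log(2) + 4*s**2*(s + 4) + s**2*(s**2 + 4*s + 4))/(4*s**2*(s + 4)*(s**2 + 4*s + 4))
  Re(s) > -4

reversing the power substitution: 9*t**2 on [0, 1/6); 3*t*log(3*t) on [1/6, 1/3); log(3*t) on [1/3, 1/2); …
undo the common scale on t: t**2 on [0, 1/2); t*log(t) on [1/2, 1); log(t) on [1, 3/2); …
integrate the 4 segments split at sqrt(6)/6, sqrt(3)/3, sqrt(2)/2, then add the results
∫ 9*t**4·t^(s-1) over [0, sqrt(6)/6)
piece [sqrt(6)/6, sqrt(3)/3): integrate 3*t**2*log(3*t**2) against the kernel
segment sqrt(3)/3 to sqrt(2)/2 holds log(3*t**2); add its integral
piece [sqrt(2)/2, ∞): integrate exp(-3*t**2) against the kernel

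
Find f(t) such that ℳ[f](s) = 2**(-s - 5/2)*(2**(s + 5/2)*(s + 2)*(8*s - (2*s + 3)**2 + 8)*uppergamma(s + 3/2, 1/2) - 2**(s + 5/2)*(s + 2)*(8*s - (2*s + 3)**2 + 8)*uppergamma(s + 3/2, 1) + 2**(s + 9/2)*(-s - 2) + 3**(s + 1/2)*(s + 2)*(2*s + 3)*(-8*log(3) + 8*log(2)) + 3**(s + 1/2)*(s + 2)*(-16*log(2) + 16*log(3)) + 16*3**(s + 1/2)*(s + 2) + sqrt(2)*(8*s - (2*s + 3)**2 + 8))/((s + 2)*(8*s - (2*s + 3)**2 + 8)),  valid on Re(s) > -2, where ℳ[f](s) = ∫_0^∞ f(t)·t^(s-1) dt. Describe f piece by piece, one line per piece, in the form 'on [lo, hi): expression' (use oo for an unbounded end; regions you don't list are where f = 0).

on [0, 1/2): t**2
on [1/2, 1): t**(3/2)*exp(-t)
on [1, 3/2): sqrt(t)*log(t)

the shared t-power comes off first: t on [0, 1/2); sqrt(t)*exp(-t) on [1/2, 1); log(t)/sqrt(t) on [1, 3/2)
strip the shared t-power: sqrt(t) on [0, 1/2); exp(-t) on [1/2, 1); log(t)/t on [1, 3/2)
cuts at 1/2, 1: linearity sums the 3 kernel integrals
for t in [0, 1/2): the term is ∫ t**2·t^(s-1)
for t in [1/2, 1): the term is ∫ t**(3/2)*exp(-t)·t^(s-1)
∫ over [1, 3/2) of sqrt(t)*log(t)·t^(s-1) joins the sum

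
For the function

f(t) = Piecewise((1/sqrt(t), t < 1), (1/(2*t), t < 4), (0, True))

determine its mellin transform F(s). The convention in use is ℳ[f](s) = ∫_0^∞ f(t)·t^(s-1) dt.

strip the shared t-power: sqrt(t) on [0, 1); 1/2 on [1, 4)
peel off the power substitution: t on [0, 1); 1/2 on [1, 2)
slice at 1, transform all 2 pieces, and sum them
segment [0, 1) carries 1/sqrt(t); integrate it
segment [1, 4) carries 1/(2*t); integrate it

(4**s*(2*s - 1)/8 + s - 3/2)/((s - 1)*(2*s - 1))
  Re(s) > 1/2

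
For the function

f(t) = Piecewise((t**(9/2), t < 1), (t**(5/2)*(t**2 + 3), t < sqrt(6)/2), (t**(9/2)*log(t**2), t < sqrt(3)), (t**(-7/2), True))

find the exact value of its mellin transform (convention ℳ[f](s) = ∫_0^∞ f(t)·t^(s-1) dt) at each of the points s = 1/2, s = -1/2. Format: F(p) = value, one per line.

strip the shared t-power: t**4 on [0, 1); t**2*(t**2 + 3) on [1, sqrt(6)/2); t**4*log(t**2) on [sqrt(6)/2, sqrt(3)); …
back out the power substitution: t**2 on [0, 1); t*(t + 3) on [1, 3/2); t**2*log(t) on [3/2, 3); …
invert the shared t-power to get t on [0, 1); t + 3 on [1, 3/2); t*log(t) on [3/2, 3); …
cuts at 1, sqrt(6)/2, sqrt(3): linearity sums the 4 kernel integrals
segment [0, 1) carries t**(9/2); integrate it
segment 1 to sqrt(6)/2 holds t**(5/2)*(t**2 + 3); add its integral
on [sqrt(6)/2, sqrt(3)): add ∫ t**(9/2)*log(t**2)·t^(s-1) dt
between sqrt(3) and ∞ the integrand is t**(-7/2)·t^(s-1)

F(1/2) = -461*sqrt(3)/675 - 1 + 213*sqrt(6)/200 + log(2**(9*sqrt(6)/40)*3**(-9*sqrt(6)/40 + 9*sqrt(3)/5))
F(-1/2) = 143/288 + log(3*90699264**(1/16))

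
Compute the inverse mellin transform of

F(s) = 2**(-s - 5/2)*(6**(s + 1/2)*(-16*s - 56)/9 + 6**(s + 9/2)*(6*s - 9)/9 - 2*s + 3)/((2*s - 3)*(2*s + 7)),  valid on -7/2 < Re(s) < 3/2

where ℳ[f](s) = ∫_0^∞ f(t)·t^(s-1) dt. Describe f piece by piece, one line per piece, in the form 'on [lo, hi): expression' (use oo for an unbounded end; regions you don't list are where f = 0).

on [0, 1/2): t**(7/2)
on [1/2, 3): 2*t**(7/2)
on [3, oo): t**(-3/2)

invert the shared t-power to get t**(5/2) on [0, 1/2); 2*t**(5/2) on [1/2, 3); t**(-5/2) on [3, ∞)
strip the shared t-power: t**(3/2) on [0, 1/2); 2*t**(3/2) on [1/2, 3); t**(-7/2) on [3, ∞)
reversing the shared t-power: t on [0, 1/2); 2*t on [1/2, 3); t**(-4) on [3, ∞)
along the cuts 1/2, 3, ℳ[f](s) splits into 3 integrals
segment 0 to 1/2 holds t**(7/2); add its integral
segment 1/2 to 3 holds 2*t**(7/2); add its integral
the [3, ∞) slice contributes ∫ t**(-3/2)·t^(s-1) dt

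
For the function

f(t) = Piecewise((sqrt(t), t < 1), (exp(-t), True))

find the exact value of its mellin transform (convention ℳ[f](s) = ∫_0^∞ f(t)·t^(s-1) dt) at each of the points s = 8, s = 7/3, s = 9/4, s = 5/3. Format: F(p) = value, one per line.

f breaks at 1 into 2 integrals to sum
piece [0, 1): integrate sqrt(t) against the kernel
piece [1, ∞): integrate exp(-t) against the kernel

F(8) = 2/17 + 13700*exp(-1)
F(7/3) = 6/17 + uppergamma(7/3, 1)
F(9/4) = 4/11 + uppergamma(9/4, 1)
F(5/3) = 6/13 + uppergamma(5/3, 1)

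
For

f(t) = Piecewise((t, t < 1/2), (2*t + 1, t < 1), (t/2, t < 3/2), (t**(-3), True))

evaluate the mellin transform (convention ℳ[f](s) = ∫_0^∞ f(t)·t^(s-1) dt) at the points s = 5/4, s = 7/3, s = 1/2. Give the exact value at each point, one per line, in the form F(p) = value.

F(5/4) = 2**(3/4)*(-322 + 475*3**(1/4) + 924*2**(1/4))/1260
F(7/3) = 2**(2/3)*(-162 + 984*2**(1/3) + 1687*3**(1/3))/2240
F(1/2) = -7*sqrt(2)/6 + 167*sqrt(6)/540 + 3

along the cuts 1/2, 1, 3/2, ℳ[f](s) splits into 4 integrals
the [0, 1/2) slice contributes ∫ t·t^(s-1) dt
the [1/2, 1) slice contributes ∫ (2*t + 1)·t^(s-1) dt
piece [1, 3/2): integrate t/2 against the kernel
over [3/2, ∞), the kernel integral of t**(-3) enters the sum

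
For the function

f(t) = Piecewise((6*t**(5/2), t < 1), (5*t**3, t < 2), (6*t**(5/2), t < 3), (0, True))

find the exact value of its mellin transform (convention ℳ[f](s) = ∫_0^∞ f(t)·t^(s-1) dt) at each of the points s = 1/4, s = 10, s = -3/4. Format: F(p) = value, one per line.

F(1/4) = -96*2**(3/4)/11 + 92/143 + 160*2**(1/4)/13 + 216*3**(3/4)/11
F(10) = -49152*sqrt(2)/25 + 1024031/325 + 6377292*sqrt(3)/25
F(-3/4) = -48*2**(3/4)/7 + 76/63 + 80*2**(1/4)/9 + 72*3**(3/4)/7

cuts at 1, 2: linearity sums the 3 kernel integrals
segment 0 to 1 holds 6*t**(5/2); add its integral
segment 1 to 2 holds 5*t**3; add its integral
segment 2 to 3 holds 6*t**(5/2); add its integral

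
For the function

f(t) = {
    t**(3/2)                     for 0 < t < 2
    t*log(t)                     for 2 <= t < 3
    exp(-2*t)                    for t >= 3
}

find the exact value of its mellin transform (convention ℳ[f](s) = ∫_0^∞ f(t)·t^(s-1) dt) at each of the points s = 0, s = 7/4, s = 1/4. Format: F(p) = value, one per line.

slice at 2, 3, transform all 3 pieces, and sum them
for t in [0, 2): the term is ∫ t**(3/2)·t^(s-1)
[2, 3) adds the kernel integral of t*log(t)
on [3, ∞): add ∫ exp(-2*t)·t^(s-1) dt

F(0) = -1 - Ei(-6) + 4*sqrt(2)/3 + log(27/4)
F(7/4) = -144*3**(3/4)/121 - 16*2**(3/4)*log(2)/11 + 2**(1/4)*uppergamma(7/4, 6)/4 + 64*2**(3/4)/121 + 32*2**(1/4)/13 + 36*3**(3/4)*log(3)/11
F(1/4) = -48*3**(1/4)/25 - 8*2**(1/4)*log(2)/5 + 2**(3/4)*uppergamma(1/4, 6)/2 + 32*2**(1/4)/25 + 8*2**(3/4)/7 + 12*3**(1/4)*log(3)/5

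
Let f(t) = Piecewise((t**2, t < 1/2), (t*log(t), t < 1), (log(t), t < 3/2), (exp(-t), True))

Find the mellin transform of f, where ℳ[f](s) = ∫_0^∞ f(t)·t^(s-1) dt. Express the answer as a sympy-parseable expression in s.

(4*2**s*s**2*(s + 2)*(s**2 + 2*s + 1)*uppergamma(s, 3/2) - 4*2**s*s**2*(s + 2) + 4*2**s*(s + 2)*(s**2 + 2*s + 1) + 3**s*s*(s + 2)*(-4*log(2) + 4*log(3))*(s**2 + 2*s + 1) - 4*3**s*(s + 2)*(s**2 + 2*s + 1) + s**3*(s + 2)*log(4) + s**2*(s + 2)*log(4) + 2*s**2*(s + 2) + s**2*(s**2 + 2*s + 1))/(4*2**s*s**2*(s + 2)*(s**2 + 2*s + 1))
  Re(s) > -2

linearity at 1/2, 1, 3/2 turns ℳ[f](s) into 4 summed integrals
piece [0, 1/2): integrate t**2 against the kernel
∫ t*log(t)·t^(s-1) over [1/2, 1)
the [1, 3/2) slice contributes ∫ log(t)·t^(s-1) dt
segment [3/2, ∞) carries exp(-t); integrate it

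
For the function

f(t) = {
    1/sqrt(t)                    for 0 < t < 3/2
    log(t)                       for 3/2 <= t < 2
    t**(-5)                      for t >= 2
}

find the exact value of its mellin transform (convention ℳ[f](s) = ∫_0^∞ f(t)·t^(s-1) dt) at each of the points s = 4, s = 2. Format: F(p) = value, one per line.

back out the shared t-power: sqrt(t) on [0, 3/2); t*log(t) on [3/2, 2); t**(-4) on [2, ∞)
breakpoints 3/2, 2: one integral from each of the 3 segments
for t in [0, 3/2): the term is ∫ 1/sqrt(t)·t^(s-1)
segment 3/2 to 2 holds log(t); add its integral
on [2, ∞) integrate f = t**(-5) against the kernel

F(4) = -81*log(3)/64 - 47/256 + 27*sqrt(6)/56 + 337*log(2)/64
F(2) = -9*log(3)/8 - 19/48 + sqrt(6)/2 + 25*log(2)/8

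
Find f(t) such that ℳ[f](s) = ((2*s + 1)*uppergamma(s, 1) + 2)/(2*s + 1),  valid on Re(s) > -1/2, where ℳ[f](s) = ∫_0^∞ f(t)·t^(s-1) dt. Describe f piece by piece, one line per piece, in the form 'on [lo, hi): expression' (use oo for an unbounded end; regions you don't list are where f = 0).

along the cuts 1, ℳ[f](s) splits into 2 integrals
between 0 and 1 the integrand is sqrt(t)·t^(s-1)
[1, ∞) adds the kernel integral of exp(-t)

on [0, 1): sqrt(t)
on [1, oo): exp(-t)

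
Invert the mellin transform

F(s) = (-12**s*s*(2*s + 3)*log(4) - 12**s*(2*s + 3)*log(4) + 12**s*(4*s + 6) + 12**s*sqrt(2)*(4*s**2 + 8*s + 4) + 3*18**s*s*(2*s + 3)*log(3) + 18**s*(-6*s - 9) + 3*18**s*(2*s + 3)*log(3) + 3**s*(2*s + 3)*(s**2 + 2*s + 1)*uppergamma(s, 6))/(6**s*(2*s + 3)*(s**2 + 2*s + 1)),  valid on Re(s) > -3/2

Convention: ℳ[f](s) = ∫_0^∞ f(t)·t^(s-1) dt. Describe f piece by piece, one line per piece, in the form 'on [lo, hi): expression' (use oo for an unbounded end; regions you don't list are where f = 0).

on [0, 2): t**(3/2)
on [2, 3): t*log(t)
on [3, oo): exp(-2*t)

the 3 pieces separated at 2, 3 each add one integral
between 0 and 2 the integrand is t**(3/2)·t^(s-1)
[2, 3) adds the kernel integral of t*log(t)
segment [3, ∞) carries exp(-2*t); integrate it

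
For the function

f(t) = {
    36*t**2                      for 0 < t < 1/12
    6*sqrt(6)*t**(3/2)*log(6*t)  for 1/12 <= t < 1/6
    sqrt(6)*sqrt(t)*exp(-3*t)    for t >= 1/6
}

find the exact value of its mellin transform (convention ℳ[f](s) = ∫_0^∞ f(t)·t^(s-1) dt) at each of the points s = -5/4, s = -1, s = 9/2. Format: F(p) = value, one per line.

the common scale on t comes off first: 4*t**2 on [0, 1/4); 2*sqrt(2)*t**(3/2)*log(2*t) on [1/4, 1/2); sqrt(2)*sqrt(t)*exp(-t) on [1/2, ∞)
strip the common scale on t: t**2 on [0, 1/2); t**(3/2)*log(t) on [1/2, 1); sqrt(t)*exp(-t/2) on [1, ∞)
remove the shared t-power first: t**(3/2) on [0, 1/2); t*log(t) on [1/2, 1); exp(-t/2) on [1, ∞)
the 3 pieces separated at 1/12, 1/6 each add one integral
on [0, 1/12): add ∫ 36*t**2·t^(s-1) dt
∫ 6*sqrt(6)*t**(3/2)*log(6*t)·t^(s-1) over [1/12, 1/6)
piece [1/6, ∞): integrate sqrt(6)*sqrt(t)*exp(-3*t) against the kernel

F(-5/4) = 3**(1/4)*(-96*2**(1/4) + 3*sqrt(2)*uppergamma(-3/4, 1/2) + 4*sqrt(2) + 24*log(2) + 96)
F(-1) = -21 - 6*sqrt(2)*sqrt(pi)*erfc(sqrt(2)/2) + 6*sqrt(2)*log(2) + 12*exp(-1/2) + 12*sqrt(2)
F(9/2) = sqrt(6)*((-273 + 12*sqrt(2) + 26*log(2))*exp(1/2) + 12639744)*exp(-1/2)/77635584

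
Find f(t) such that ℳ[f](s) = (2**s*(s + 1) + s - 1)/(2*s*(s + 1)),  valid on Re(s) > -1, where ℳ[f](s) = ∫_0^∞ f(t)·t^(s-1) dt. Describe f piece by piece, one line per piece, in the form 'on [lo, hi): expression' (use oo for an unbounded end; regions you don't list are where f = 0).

treat the 2 regions marked off by 1 separately and sum
the [0, 1) slice contributes ∫ t·t^(s-1) dt
∫ over [1, 2) of 1/2·t^(s-1) joins the sum

on [0, 1): t
on [1, 2): 1/2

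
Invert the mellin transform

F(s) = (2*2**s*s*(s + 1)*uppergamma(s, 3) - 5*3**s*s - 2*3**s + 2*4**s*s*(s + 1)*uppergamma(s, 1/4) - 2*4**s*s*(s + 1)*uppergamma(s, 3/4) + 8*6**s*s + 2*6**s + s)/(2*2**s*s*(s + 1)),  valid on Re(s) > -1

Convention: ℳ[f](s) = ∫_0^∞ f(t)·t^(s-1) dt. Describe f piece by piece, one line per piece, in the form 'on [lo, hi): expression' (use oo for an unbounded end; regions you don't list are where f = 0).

on [0, 1/2): t
on [1/2, 3/2): exp(-t/2)
on [3/2, 3): t + 1
on [3, oo): exp(-t)

cuts at 1/2, 3/2, 3: linearity sums the 4 kernel integrals
for t in [0, 1/2): the term is ∫ t·t^(s-1)
∫ exp(-t/2)·t^(s-1) over [1/2, 3/2)
piece [3/2, 3): integrate (t + 1) against the kernel
for t in [3, ∞): the term is ∫ exp(-t)·t^(s-1)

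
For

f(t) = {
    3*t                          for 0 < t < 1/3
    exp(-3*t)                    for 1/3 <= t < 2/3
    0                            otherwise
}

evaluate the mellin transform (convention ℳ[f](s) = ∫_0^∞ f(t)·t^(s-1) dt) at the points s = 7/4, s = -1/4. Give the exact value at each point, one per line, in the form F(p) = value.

F(7/4) = 3**(1/4)*(-11*uppergamma(7/4, 2) + 4 + 11*uppergamma(7/4, 1))/99
F(-1/4) = 3**(1/4)*(-uppergamma(-1/4, 2) + uppergamma(-1/4, 1) + 4/3)

the common scale on t comes off first: t on [0, 1); exp(-t) on [1, 2)
f breaks at 1/3 into 2 integrals to sum
piece [0, 1/3): integrate 3*t against the kernel
for t in [1/3, 2/3): the term is ∫ exp(-3*t)·t^(s-1)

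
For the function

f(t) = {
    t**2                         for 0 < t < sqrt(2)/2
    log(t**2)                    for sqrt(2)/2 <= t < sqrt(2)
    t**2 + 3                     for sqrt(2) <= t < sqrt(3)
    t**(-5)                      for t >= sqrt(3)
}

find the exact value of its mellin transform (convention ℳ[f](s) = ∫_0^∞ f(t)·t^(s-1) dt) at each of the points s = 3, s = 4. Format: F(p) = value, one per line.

F(3) = sqrt(2)*(-1139 + 30*sqrt(2) + 270*log(2) + 864*sqrt(6))/360
F(4) = sqrt(3)/3 + 17*log(2)/16 + 207/32

remove the power substitution first: t on [0, 1/2); log(t) on [1/2, 2); t + 3 on [2, 3); …
split f at sqrt(2)/2, sqrt(2), sqrt(3): ℳ[f](s) collects 4 kernel integrals
for t in [0, sqrt(2)/2): the term is ∫ t**2·t^(s-1)
between sqrt(2)/2 and sqrt(2) the integrand is log(t**2)·t^(s-1)
piece [sqrt(2), sqrt(3)): integrate (t**2 + 3) against the kernel
for t in [sqrt(3), ∞): the term is ∫ t**(-5)·t^(s-1)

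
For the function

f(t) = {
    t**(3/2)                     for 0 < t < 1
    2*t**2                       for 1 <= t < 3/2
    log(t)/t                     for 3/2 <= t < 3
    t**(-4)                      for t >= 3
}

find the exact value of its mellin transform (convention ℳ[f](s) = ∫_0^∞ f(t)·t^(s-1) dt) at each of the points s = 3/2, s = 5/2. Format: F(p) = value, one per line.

cuts at 1, 3/2, 3: linearity sums the 4 kernel integrals
∫ t**(3/2)·t^(s-1) over [0, 1)
segment 1 to 3/2 holds 2*t**2; add its integral
the [3/2, 3) slice contributes ∫ log(t)/t·t^(s-1) dt
on [3, ∞): add ∫ t**(-4)·t^(s-1) dt

F(3/2) = -538*sqrt(3)/135 - 5/21 + log(2**(sqrt(6))*3**(-sqrt(6) + 2*sqrt(3))) + 83*sqrt(6)/28
F(5/2) = -34*sqrt(3)/27 - 7/36 + log(2**(sqrt(6)/2)*3**(-sqrt(6)/2 + 2*sqrt(3))) + 35*sqrt(6)/24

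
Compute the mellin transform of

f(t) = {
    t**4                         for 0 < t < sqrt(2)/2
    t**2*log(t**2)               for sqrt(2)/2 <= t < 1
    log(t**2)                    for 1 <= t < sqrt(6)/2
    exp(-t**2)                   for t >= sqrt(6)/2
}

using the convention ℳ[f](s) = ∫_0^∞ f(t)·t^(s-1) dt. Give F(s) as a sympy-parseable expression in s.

(sqrt(2)/2)**s*(2*2**(s/2)*s**2*(s + 4)*(s**2 + 4*s + 4)*uppergamma(s/2, 3/2) - 8*2**(s/2)*s**2*(s + 4) + 8*2**(s/2)*(s + 4)*(s**2 + 4*s + 4) + 3**(s/2)*s*(s + 4)*(-4*log(2) + 4*log(3))*(s**2 + 4*s + 4) - 8*3**(s/2)*(s + 4)*(s**2 + 4*s + 4) + s**3*(s + 4)*log(4) + 4*s**2*(s + 4)*log(2) + 4*s**2*(s + 4) + s**2*(s**2 + 4*s + 4))/(4*s**2*(s + 4)*(s**2 + 4*s + 4))
  Re(s) > -4

the power substitution comes off first: t**2 on [0, 1/2); t*log(t) on [1/2, 1); log(t) on [1, 3/2); …
treat the 4 regions marked off by sqrt(2)/2, 1, sqrt(6)/2 separately and sum
segment [0, sqrt(2)/2) carries t**4; integrate it
∫ t**2*log(t**2)·t^(s-1) over [sqrt(2)/2, 1)
on [1, sqrt(6)/2): add ∫ log(t**2)·t^(s-1) dt
∫ over [sqrt(6)/2, ∞) of exp(-t**2)·t^(s-1) joins the sum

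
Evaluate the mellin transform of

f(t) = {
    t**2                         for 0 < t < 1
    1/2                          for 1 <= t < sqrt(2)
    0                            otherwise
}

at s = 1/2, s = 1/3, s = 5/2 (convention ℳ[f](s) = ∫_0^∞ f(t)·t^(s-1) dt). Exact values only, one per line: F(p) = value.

strip the power substitution: t on [0, 1); 1/2 on [1, 2)
f breaks at 1 into 2 integrals to sum
on [0, 1) integrate f = t**2 against the kernel
segment 1 to sqrt(2) holds 1/2; add its integral

F(1/2) = -3/5 + 2**(1/4)
F(1/3) = -15/14 + 3*2**(1/6)/2
F(5/2) = 1/45 + 2*2**(1/4)/5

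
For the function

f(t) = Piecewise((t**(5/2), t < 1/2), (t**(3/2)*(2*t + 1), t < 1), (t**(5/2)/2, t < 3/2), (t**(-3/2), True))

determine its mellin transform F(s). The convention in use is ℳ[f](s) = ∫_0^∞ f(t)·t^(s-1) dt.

(1440*2**s*s**2 + 576*2**s*s - 4104*2**s + 196*3**s*sqrt(6)*s**2 - 512*3**s*sqrt(6)*s - 1209*3**s*sqrt(6) - 216*sqrt(2)*s**2 - 144*sqrt(2)*s + 702*sqrt(2))/(72*2**s*(8*s**3 + 20*s**2 - 18*s - 45))
  -5/2 < Re(s) < 3/2

the shared t-power comes off first: t**2 on [0, 1/2); t*(2*t + 1) on [1/2, 1); t**2/2 on [1, 3/2); …
reversing the shared t-power: t on [0, 1/2); 2*t + 1 on [1/2, 1); t/2 on [1, 3/2); …
integrate the 4 segments split at 1/2, 1, 3/2, then add the results
∫ t**(5/2)·t^(s-1) over [0, 1/2)
on [1/2, 1) integrate f = t**(3/2)*(2*t + 1) against the kernel
on [1, 3/2) integrate f = t**(5/2)/2 against the kernel
for t in [3/2, ∞): the term is ∫ t**(-3/2)·t^(s-1)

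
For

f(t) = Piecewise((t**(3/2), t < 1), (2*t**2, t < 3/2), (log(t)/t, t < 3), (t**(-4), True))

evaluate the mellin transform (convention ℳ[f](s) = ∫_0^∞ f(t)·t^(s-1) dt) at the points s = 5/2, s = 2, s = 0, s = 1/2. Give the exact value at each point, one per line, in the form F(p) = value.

F(5/2) = -34*sqrt(3)/27 - 7/36 + log(2**(sqrt(6)/2)*3**(-sqrt(6)/2 + 2*sqrt(3))) + 35*sqrt(6)/24
F(2) = 1759/2016 + 3*log(2)/2 + 3*log(3)/2
F(0) = log(6**(1/3)/2) + 365/162
F(1/2) = -754*sqrt(3)/567 - 2*sqrt(3)*log(3)/3 - 2*sqrt(6)*log(2)/3 - 3/10 + 2*sqrt(6)*log(3)/3 + 67*sqrt(6)/30

along the cuts 1, 3/2, 3, ℳ[f](s) splits into 4 integrals
the [0, 1) slice contributes ∫ t**(3/2)·t^(s-1) dt
segment 1 to 3/2 holds 2*t**2; add its integral
the [3/2, 3) slice contributes ∫ log(t)/t·t^(s-1) dt
the [3, ∞) slice contributes ∫ t**(-4)·t^(s-1) dt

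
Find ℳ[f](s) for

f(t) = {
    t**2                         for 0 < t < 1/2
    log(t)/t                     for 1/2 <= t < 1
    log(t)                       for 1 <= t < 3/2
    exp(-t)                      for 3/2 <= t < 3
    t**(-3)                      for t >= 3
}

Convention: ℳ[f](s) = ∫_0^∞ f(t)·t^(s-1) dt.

(108*2**s*s**2*(s - 3)*(s + 2)*(s**2 - 2*s + 1)*uppergamma(s, 3/2) - 108*2**s*s**2*(s - 3)*(s + 2)*(s**2 - 2*s + 1)*uppergamma(s, 3) - 108*2**s*s**2*(s - 3)*(s + 2) + 108*2**s*(s - 3)*(s + 2)*(s**2 - 2*s + 1) - 108*3**s*s*(s - 3)*(s + 2)*(s**2 - 2*s + 1)*log(2) + 108*3**s*s*(s - 3)*(s + 2)*(s**2 - 2*s + 1)*log(3) - 108*3**s*(s - 3)*(s + 2)*(s**2 - 2*s + 1) - 4*6**s*s**2*(s + 2)*(s**2 - 2*s + 1) + 216*s**3*(s - 3)*(s + 2)*log(2) - 216*s**2*(s - 3)*(s + 2)*log(2) + 216*s**2*(s - 3)*(s + 2) + 27*s**2*(s - 3)*(s**2 - 2*s + 1))/(108*2**s*s**2*(s - 3)*(s + 2)*(s**2 - 2*s + 1))
  -2 < Re(s) < 3

slice at 1/2, 1, 3/2, 3, transform all 5 pieces, and sum them
for t in [0, 1/2): the term is ∫ t**2·t^(s-1)
for t in [1/2, 1): the term is ∫ log(t)/t·t^(s-1)
∫ over [1, 3/2) of log(t)·t^(s-1) joins the sum
on [3/2, 3): add ∫ exp(-t)·t^(s-1) dt
∫ t**(-3)·t^(s-1) over [3, ∞)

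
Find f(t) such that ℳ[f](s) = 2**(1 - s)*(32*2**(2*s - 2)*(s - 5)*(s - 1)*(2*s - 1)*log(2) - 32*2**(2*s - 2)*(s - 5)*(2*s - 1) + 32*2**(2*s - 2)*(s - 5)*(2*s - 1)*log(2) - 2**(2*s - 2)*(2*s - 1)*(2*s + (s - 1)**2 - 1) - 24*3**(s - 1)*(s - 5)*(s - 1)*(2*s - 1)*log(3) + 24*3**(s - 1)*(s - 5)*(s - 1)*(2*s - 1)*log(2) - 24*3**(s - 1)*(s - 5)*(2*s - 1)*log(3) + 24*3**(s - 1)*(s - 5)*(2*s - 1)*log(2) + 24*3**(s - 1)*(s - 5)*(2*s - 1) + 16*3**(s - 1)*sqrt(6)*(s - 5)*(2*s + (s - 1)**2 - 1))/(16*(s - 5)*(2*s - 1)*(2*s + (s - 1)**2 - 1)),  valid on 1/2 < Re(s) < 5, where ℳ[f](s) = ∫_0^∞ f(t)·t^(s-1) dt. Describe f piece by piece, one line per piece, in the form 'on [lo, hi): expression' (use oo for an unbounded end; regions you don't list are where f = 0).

on [0, 3/2): 1/sqrt(t)
on [3/2, 2): log(t)
on [2, oo): t**(-5)

reversing the shared t-power: sqrt(t) on [0, 3/2); t*log(t) on [3/2, 2); t**(-4) on [2, ∞)
decompose at 3/2, 2; ℳ[f](s) sums the 3 pieces' integrals
between 0 and 3/2 the integrand is 1/sqrt(t)·t^(s-1)
over [3/2, 2), the kernel integral of log(t) enters the sum
∫ t**(-5)·t^(s-1) over [2, ∞)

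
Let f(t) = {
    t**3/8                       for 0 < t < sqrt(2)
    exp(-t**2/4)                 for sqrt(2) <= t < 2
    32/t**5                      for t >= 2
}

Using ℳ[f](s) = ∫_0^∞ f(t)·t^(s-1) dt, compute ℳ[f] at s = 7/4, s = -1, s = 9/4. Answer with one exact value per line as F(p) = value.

invert the common scale on t to get t**3 on [0, sqrt(2)/2); exp(-t**2) on [sqrt(2)/2, 1); t**(-5) on [1, ∞)
reversing the power substitution: t**(3/2) on [0, 1/2); exp(-t) on [1/2, 1); t**(-5/2) on [1, ∞)
summing 3 kernel integrals split by sqrt(2), 2 yields ℳ[f](s)
∫ over [0, sqrt(2)) of t**3/8·t^(s-1) joins the sum
∫ over [sqrt(2), 2) of exp(-t**2/4)·t^(s-1) joins the sum
[2, ∞) adds the kernel integral of 32/t**5

F(7/4) = -2**(3/4)*uppergamma(7/8, 1) + 2*2**(3/8)/19 + 2**(3/4)*uppergamma(7/8, 1/2) + 8*2**(3/4)/13
F(-1) = -sqrt(pi)*erfc(sqrt(2)/2)/2 - exp(-1)/2 + sqrt(pi)*erfc(1)/2 + 5/24 + sqrt(2)*exp(-1/2)/2
F(9/4) = -2*2**(1/4)*uppergamma(9/8, 1) + 2*2**(5/8)/21 + 2*2**(1/4)*uppergamma(9/8, 1/2) + 16*2**(1/4)/11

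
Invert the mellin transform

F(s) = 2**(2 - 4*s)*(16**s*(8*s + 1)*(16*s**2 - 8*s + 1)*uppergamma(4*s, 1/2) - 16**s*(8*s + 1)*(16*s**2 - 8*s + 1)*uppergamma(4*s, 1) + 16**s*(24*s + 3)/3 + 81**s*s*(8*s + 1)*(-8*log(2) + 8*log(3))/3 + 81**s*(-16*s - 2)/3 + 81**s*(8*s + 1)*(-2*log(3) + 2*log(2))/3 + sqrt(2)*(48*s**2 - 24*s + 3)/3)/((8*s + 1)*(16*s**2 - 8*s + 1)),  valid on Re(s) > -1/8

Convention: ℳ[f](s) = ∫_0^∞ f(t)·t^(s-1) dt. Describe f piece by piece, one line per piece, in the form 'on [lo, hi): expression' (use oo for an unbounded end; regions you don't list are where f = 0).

peel off the power substitution: t**(1/4) on [0, 1/4); exp(-sqrt(t)) on [1/4, 1); log(sqrt(t))/sqrt(t) on [1, 9/4)
peel off the power substitution: sqrt(t) on [0, 1/2); exp(-t) on [1/2, 1); log(t)/t on [1, 3/2)
integrate the 3 segments split at 1/16, 1, then add the results
over [0, 1/16), the kernel integral of t**(1/8) enters the sum
∫ over [1/16, 1) of exp(-t**(1/4))·t^(s-1) joins the sum
for t in [1, 81/16): the term is ∫ log(t**(1/4))/t**(1/4)·t^(s-1)

on [0, 1/16): t**(1/8)
on [1/16, 1): exp(-t**(1/4))
on [1, 81/16): log(t**(1/4))/t**(1/4)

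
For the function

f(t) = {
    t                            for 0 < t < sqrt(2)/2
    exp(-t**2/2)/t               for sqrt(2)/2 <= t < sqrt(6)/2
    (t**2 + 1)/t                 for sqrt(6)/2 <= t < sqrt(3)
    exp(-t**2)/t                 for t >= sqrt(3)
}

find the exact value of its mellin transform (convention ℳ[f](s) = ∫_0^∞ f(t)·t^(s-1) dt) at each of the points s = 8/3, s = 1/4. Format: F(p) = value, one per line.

reversing the shared t-power: t**2 on [0, sqrt(2)/2); exp(-t**2/2) on [sqrt(2)/2, sqrt(6)/2); t**2 + 1 on [sqrt(6)/2, sqrt(3)); …
undo the power substitution: t on [0, 1/2); exp(-t/2) on [1/2, 3/2); t + 1 on [3/2, 3); …
linearity at sqrt(2)/2, sqrt(6)/2, sqrt(3) turns ℳ[f](s) into 4 summed integrals
over [0, sqrt(2)/2), the kernel integral of t enters the sum
∫ over [sqrt(2)/2, sqrt(6)/2) of exp(-t**2/2)/t·t^(s-1) joins the sum
segment sqrt(6)/2 to sqrt(3) holds (t**2 + 1)/t; add its integral
for t in [sqrt(3), ∞): the term is ∫ exp(-t**2)/t·t^(s-1)

F(8/3) = 2**(1/6)*(-111*3**(5/6) - 110*2**(2/3)*uppergamma(5/6, 3/4) + 55*2**(5/6)*uppergamma(5/6, 3) + 15 + 110*2**(2/3)*uppergamma(5/6, 1/4) + 156*6**(5/6))/220
F(1/4) = 2**(3/8)*(-45*2**(1/4)*uppergamma(-3/8, 3/4) + 45*2**(5/8)*uppergamma(-3/8, 3) + 8*3**(5/8) + 45*2**(1/4)*uppergamma(-3/8, 1/4) + 72 + 32*6**(5/8))/180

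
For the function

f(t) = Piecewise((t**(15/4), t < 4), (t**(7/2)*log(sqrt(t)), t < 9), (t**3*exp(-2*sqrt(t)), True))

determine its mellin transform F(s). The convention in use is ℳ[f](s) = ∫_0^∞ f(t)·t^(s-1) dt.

2*6**(-2*s - 6)*(-4*12**(2*s + 6)*(s + 3)*(4*s + 15)*log(2) - 2*12**(2*s + 6)*(4*s + 15)*log(2) + 2*12**(2*s + 6)*(4*s + 15) + 4*12**(2*s + 6)*sqrt(2)*(4*s + 4*(s + 3)**2 + 13) + 6*18**(2*s + 6)*(s + 3)*(4*s + 15)*log(3) - 3*18**(2*s + 6)*(4*s + 15) + 3*18**(2*s + 6)*(4*s + 15)*log(3) + 3**(2*s + 6)*(4*s + 15)*(4*s + 4*(s + 3)**2 + 13)*uppergamma(2*s + 6, 6))/((4*s + 15)*(4*s + 4*(s + 3)**2 + 13))
  Re(s) > -15/4

invert the shared t-power to get t**(7/4) on [0, 4); t**(3/2)*log(sqrt(t)) on [4, 9); t*exp(-2*sqrt(t)) on [9, ∞)
peel off the shared t-power: t**(3/4) on [0, 4); sqrt(t)*log(sqrt(t)) on [4, 9); exp(-2*sqrt(t)) on [9, ∞)
the power substitution comes off first: t**(3/2) on [0, 2); t*log(t) on [2, 3); exp(-2*t) on [3, ∞)
integrate the 3 segments split at 4, 9, then add the results
segment 0 to 4 holds t**(15/4); add its integral
[4, 9) adds the kernel integral of t**(7/2)*log(sqrt(t))
∫ over [9, ∞) of t**3*exp(-2*sqrt(t))·t^(s-1) joins the sum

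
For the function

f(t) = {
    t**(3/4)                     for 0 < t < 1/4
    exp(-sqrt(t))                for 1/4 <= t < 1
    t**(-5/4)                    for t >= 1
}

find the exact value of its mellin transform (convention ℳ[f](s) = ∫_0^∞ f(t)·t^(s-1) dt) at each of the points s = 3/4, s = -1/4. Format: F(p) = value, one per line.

F(3/4) = -2*exp(-1) - sqrt(pi)*erfc(1) + sqrt(pi)*erfc(sqrt(2)/2) + sqrt(2)*exp(-1/2) + 25/12
F(-1/4) = -4*sqrt(pi)*erfc(sqrt(2)/2) - 4*exp(-1) + 4*sqrt(pi)*erfc(1) + 5/3 + 4*sqrt(2)*exp(-1/2)

the power substitution comes off first: t**(3/2) on [0, 1/2); exp(-t) on [1/2, 1); t**(-5/2) on [1, ∞)
cuts at 1/4, 1: linearity sums the 3 kernel integrals
between 0 and 1/4 the integrand is t**(3/4)·t^(s-1)
segment 1/4 to 1 holds exp(-sqrt(t)); add its integral
∫ t**(-5/4)·t^(s-1) over [1, ∞)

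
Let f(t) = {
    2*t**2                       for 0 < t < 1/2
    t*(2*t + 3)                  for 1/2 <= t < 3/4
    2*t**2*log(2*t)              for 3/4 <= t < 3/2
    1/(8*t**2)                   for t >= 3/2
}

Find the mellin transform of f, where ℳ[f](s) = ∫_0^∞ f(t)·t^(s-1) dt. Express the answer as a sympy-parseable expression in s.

remove the shared t-power first: 2*t on [0, 1/2); 2*t + 3 on [1/2, 3/4); 2*t*log(2*t) on [3/4, 3/2); …
remove the common scale on t first: t on [0, 1); t + 3 on [1, 3/2); t*log(t) on [3/2, 3); …
cuts at 1/2, 3/4, 3/2: linearity sums the 4 kernel integrals
segment 0 to 1/2 holds 2*t**2; add its integral
the [1/2, 3/4) slice contributes ∫ t*(2*t + 3)·t^(s-1) dt
the [3/4, 3/2) slice contributes ∫ 2*t**2*log(2*t)·t^(s-1) dt
for t in [3/2, ∞): the term is ∫ 1/(8*t**2)·t^(s-1)

2**(-2*s - 2)*(-162*2**(s + 1)*(s - 2)*(s + 1)*(2*s + (s + 1)**2 + 3) - 162*2**(s + 1)*(s - 2)*(2*s + (s + 1)**2 + 3) - 81*3**(s + 1)*(s - 2)*(s + 1)**2*(s + 2)*log(3) + 81*3**(s + 1)*(s - 2)*(s + 1)**2*(s + 2)*log(2) - 81*3**(s + 1)*(s - 2)*(s + 1)*(s + 2)*log(3) + 81*3**(s + 1)*(s - 2)*(s + 1)*(s + 2)*log(2) + 81*3**(s + 1)*(s - 2)*(s + 1)*(s + 2) + 243*3**(s + 1)*(s - 2)*(s + 1)*(2*s + (s + 1)**2 + 3) + 162*3**(s + 1)*(s - 2)*(2*s + (s + 1)**2 + 3) + 162*6**(s + 1)*(s - 2)*(s + 1)**2*(s + 2)*log(3) - 162*6**(s + 1)*(s - 2)*(s + 1)*(s + 2) + 162*6**(s + 1)*(s - 2)*(s + 1)*(s + 2)*log(3) - 2*6**(s + 1)*(s + 1)*(s + 2)*(2*s + (s + 1)**2 + 3))/(54*(s - 2)*(s + 1)*(s + 2)*(2*s + (s + 1)**2 + 3))
  -2 < Re(s) < 2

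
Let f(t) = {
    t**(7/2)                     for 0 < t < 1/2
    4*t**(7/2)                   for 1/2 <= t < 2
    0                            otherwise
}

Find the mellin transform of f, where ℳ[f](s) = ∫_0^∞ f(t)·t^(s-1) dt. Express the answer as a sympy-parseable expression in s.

f breaks at 1/2 into 2 integrals to sum
segment 0 to 1/2 holds t**(7/2); add its integral
on [1/2, 2): add ∫ 4*t**(7/2)·t^(s-1) dt

(-3*2**(1/2 - s) + 2**(s + 19/2))/(8*(2*s + 7))
  Re(s) > -7/2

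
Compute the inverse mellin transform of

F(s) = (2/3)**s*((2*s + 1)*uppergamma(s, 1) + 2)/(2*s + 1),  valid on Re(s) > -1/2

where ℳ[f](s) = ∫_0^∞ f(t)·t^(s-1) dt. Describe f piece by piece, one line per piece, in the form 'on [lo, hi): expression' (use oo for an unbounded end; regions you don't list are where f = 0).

remove the common scale on t first: sqrt(t) on [0, 1); exp(-t) on [1, ∞)
f breaks at 2/3 into 2 integrals to sum
the [0, 2/3) slice contributes ∫ sqrt(6)*sqrt(t)/2·t^(s-1) dt
the [2/3, ∞) slice contributes ∫ exp(-3*t/2)·t^(s-1) dt

on [0, 2/3): sqrt(6)*sqrt(t)/2
on [2/3, oo): exp(-3*t/2)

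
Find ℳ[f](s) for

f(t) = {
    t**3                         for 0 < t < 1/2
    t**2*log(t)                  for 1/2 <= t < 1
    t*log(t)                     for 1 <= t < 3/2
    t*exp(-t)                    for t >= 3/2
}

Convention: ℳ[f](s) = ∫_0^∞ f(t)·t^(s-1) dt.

peel off the shared t-power: t**2 on [0, 1/2); t*log(t) on [1/2, 1); log(t) on [1, 3/2); …
summing 4 kernel integrals split by 1/2, 1, 3/2 yields ℳ[f](s)
the [0, 1/2) slice contributes ∫ t**3·t^(s-1) dt
between 1/2 and 1 the integrand is t**2*log(t)·t^(s-1)
segment [1, 3/2) carries t*log(t); integrate it
[3/2, ∞) adds the kernel integral of t*exp(-t)

(8*2**s*(s + 1)**2*(s + 3)*(2*s + (s + 1)**2 + 3)*uppergamma(s + 1, 3/2) - 8*2**s*(s + 1)**2*(s + 3) + 8*2**s*(s + 3)*(2*s + (s + 1)**2 + 3) + 3**s*(s + 1)*(s + 3)*(-12*log(2) + 12*log(3))*(2*s + (s + 1)**2 + 3) - 12*3**s*(s + 3)*(2*s + (s + 1)**2 + 3) + (s + 1)**3*(s + 3)*log(4) + (s + 1)**2*(s + 3)*log(4) + 2*(s + 1)**2*(s + 3) + (s + 1)**2*(2*s + (s + 1)**2 + 3))/(8*2**s*(s + 1)**2*(s + 3)*(2*s + (s + 1)**2 + 3))
  Re(s) > -3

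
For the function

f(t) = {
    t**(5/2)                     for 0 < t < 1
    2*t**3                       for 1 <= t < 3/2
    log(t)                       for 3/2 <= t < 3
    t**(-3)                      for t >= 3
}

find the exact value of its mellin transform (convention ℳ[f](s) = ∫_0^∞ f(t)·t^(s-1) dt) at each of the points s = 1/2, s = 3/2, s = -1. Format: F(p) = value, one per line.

F(1/2) = -538*sqrt(3)/135 - 5/21 + log(2**(sqrt(6))*3**(-sqrt(6) + 2*sqrt(3))) + 83*sqrt(6)/28
F(3/2) = -34*sqrt(3)/27 - 7/36 + log(2**(sqrt(6)/2)*3**(-sqrt(6)/2 + 2*sqrt(3))) + 35*sqrt(6)/24
F(-1) = log(6**(1/3)/2) + 365/162

peel off the shared t-power: t**(3/2) on [0, 1); 2*t**2 on [1, 3/2); log(t)/t on [3/2, 3); …
treat the 4 regions marked off by 1, 3/2, 3 separately and sum
between 0 and 1 the integrand is t**(5/2)·t^(s-1)
over [1, 3/2), the kernel integral of 2*t**3 enters the sum
between 3/2 and 3 the integrand is log(t)·t^(s-1)
over [3, ∞), the kernel integral of t**(-3) enters the sum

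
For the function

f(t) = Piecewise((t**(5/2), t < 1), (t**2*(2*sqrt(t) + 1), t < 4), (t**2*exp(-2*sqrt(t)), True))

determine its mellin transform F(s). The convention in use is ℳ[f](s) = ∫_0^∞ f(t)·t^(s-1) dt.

reversing the shared t-power: sqrt(t) on [0, 1); 2*sqrt(t) + 1 on [1, 4); exp(-2*sqrt(t)) on [4, ∞)
reversing the power substitution: t on [0, 1); 2*t + 1 on [1, 2); exp(-2*t) on [2, ∞)
treat the 3 regions marked off by 1, 4 separately and sum
on [0, 1) integrate f = t**(5/2) against the kernel
[1, 4) adds the kernel integral of t**2*(2*sqrt(t) + 1)
the [4, ∞) slice contributes ∫ t**2*exp(-2*sqrt(t))·t^(s-1) dt

(1280*2**(4*s)*(s + 2) + 128*2**(4*s) - 32*2**(2*s)*(s + 2) - 8*2**(2*s) + (s + 2)*(2*s + 5)*uppergamma(2*s + 4, 4))/(8*2**(2*s)*(s + 2)*(2*s + 5))
  Re(s) > -5/2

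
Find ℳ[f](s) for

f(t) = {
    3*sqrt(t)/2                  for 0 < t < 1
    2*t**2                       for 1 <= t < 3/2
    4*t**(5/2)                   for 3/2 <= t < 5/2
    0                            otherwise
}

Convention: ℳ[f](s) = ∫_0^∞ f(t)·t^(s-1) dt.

treat the 3 regions marked off by 1, 3/2 separately and sum
on [0, 1) integrate f = 3*sqrt(t)/2 against the kernel
segment 1 to 3/2 holds 2*t**2; add its integral
segment 3/2 to 5/2 holds 4*t**(5/2); add its integral

(2*(3/2)**(s + 2)*(2*s + 1)*(2*s + 5) - 8*(3/2)**(s + 5/2)*(s + 2)*(2*s + 1) + 8*(5/2)**(s + 5/2)*(s + 2)*(2*s + 1) + 3*(s + 2)*(2*s + 5) - 2*(2*s + 1)*(2*s + 5))/((s + 2)*(2*s + 1)*(2*s + 5))
  Re(s) > -1/2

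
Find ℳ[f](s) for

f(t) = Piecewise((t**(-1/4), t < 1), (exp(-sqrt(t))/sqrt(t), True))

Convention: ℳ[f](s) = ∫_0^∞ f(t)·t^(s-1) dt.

undo the power substitution: 1/sqrt(t) on [0, 1); exp(-t)/t on [1, ∞)
the shared t-power comes off first: sqrt(t) on [0, 1); exp(-t) on [1, ∞)
slice at 1, transform all 2 pieces, and sum them
piece [0, 1): integrate t**(-1/4) against the kernel
piece [1, ∞): integrate exp(-sqrt(t))/sqrt(t) against the kernel

2*((4*s - 1)*uppergamma(2*s - 1, 1) + 2)/(4*s - 1)
  Re(s) > 1/4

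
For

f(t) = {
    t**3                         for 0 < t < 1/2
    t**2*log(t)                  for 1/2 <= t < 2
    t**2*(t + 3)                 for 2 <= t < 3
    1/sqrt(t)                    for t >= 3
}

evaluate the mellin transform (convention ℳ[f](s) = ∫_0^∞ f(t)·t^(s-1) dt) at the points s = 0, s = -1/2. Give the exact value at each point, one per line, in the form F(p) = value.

F(0) = 2*sqrt(3)/3 + 17*log(2)/8 + 207/16
F(-1/2) = sqrt(2)*(-1139 + 30*sqrt(2) + 270*log(2) + 864*sqrt(6))/180

strip the shared t-power: t on [0, 1/2); log(t) on [1/2, 2); t + 3 on [2, 3); …
cuts at 1/2, 2, 3: linearity sums the 4 kernel integrals
∫ t**3·t^(s-1) over [0, 1/2)
[1/2, 2) adds the kernel integral of t**2*log(t)
for t in [2, 3): the term is ∫ t**2*(t + 3)·t^(s-1)
on [3, ∞) integrate f = 1/sqrt(t) against the kernel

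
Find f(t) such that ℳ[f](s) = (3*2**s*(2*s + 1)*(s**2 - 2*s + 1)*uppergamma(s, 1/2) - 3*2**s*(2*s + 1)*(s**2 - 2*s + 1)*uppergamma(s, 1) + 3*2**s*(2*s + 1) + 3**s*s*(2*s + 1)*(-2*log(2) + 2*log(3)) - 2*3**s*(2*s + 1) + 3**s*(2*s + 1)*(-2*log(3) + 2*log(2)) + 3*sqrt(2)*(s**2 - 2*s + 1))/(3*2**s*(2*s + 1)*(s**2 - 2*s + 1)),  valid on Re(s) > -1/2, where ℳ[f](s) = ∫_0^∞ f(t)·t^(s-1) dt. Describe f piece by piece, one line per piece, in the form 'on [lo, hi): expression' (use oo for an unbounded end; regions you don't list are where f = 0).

integrate the 3 segments split at 1/2, 1, then add the results
over [0, 1/2), the kernel integral of sqrt(t) enters the sum
the [1/2, 1) slice contributes ∫ exp(-t)·t^(s-1) dt
on [1, 3/2) integrate f = log(t)/t against the kernel

on [0, 1/2): sqrt(t)
on [1/2, 1): exp(-t)
on [1, 3/2): log(t)/t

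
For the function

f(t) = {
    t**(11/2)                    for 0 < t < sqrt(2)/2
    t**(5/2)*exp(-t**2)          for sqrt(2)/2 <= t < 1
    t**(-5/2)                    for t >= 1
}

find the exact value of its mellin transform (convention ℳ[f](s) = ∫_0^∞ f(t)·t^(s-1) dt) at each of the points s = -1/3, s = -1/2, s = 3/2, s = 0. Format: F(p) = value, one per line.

F(-1/3) = -uppergamma(13/12, 1)/2 + 3*2**(5/12)/124 + uppergamma(13/12, 1/2)/2 + 6/17
F(-1/2) = -exp(-1)/2 + sqrt(2)/40 + exp(-1/2)/2 + 1/3
F(3/2) = -exp(-1) + sqrt(2)/112 + 3*exp(-1/2)/4 + 1
F(0) = -uppergamma(5/4, 1)/2 + 2**(1/4)/44 + uppergamma(5/4, 1/2)/2 + 2/5

invert the shared t-power to get t**5 on [0, sqrt(2)/2); t**2*exp(-t**2) on [sqrt(2)/2, 1); t**(-3) on [1, ∞)
the shared t-power comes off first: t**3 on [0, sqrt(2)/2); exp(-t**2) on [sqrt(2)/2, 1); t**(-5) on [1, ∞)
remove the power substitution first: t**(3/2) on [0, 1/2); exp(-t) on [1/2, 1); t**(-5/2) on [1, ∞)
split f at sqrt(2)/2, 1: ℳ[f](s) collects 3 kernel integrals
segment [0, sqrt(2)/2) carries t**(11/2); integrate it
piece [sqrt(2)/2, 1): integrate t**(5/2)*exp(-t**2) against the kernel
segment [1, ∞) carries t**(-5/2); integrate it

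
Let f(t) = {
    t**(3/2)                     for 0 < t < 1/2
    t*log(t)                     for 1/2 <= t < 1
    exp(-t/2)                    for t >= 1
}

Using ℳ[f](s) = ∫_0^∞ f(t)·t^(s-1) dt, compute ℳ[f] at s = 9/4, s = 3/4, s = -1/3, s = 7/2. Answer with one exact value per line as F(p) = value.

F(9/4) = 2**(3/4)*(-960*2**(1/4) + 120 + 169*sqrt(2) + 390*log(2) + 40560*sqrt(2)*uppergamma(9/4, 1/2))/20280
F(3/4) = 2**(1/4)*(-144*2**(3/4) + 49*sqrt(2) + 72 + 126*log(2) + 882*sqrt(2)*uppergamma(3/4, 1/2))/882
F(-1/3) = 2**(1/3)*(-63*2**(2/3) + 12*sqrt(2) + 28*2**(1/3)*uppergamma(-1/3, 1/2) + 42*log(2) + 63)/56
F(7/2) = -559/12960 + sqrt(2)/648 + sqrt(2)*log(2)/144 + 15*sqrt(2)*sqrt(pi)*erfc(sqrt(2)/2) + 42*exp(-1/2)

split f at 1/2, 1: ℳ[f](s) collects 3 kernel integrals
on [0, 1/2) integrate f = t**(3/2) against the kernel
over [1/2, 1), the kernel integral of t*log(t) enters the sum
segment 1 to ∞ holds exp(-t/2); add its integral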